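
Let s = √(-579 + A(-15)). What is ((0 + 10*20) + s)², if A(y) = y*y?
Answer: (200 + I*√354)² ≈ 39646.0 + 7526.0*I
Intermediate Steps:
A(y) = y²
s = I*√354 (s = √(-579 + (-15)²) = √(-579 + 225) = √(-354) = I*√354 ≈ 18.815*I)
((0 + 10*20) + s)² = ((0 + 10*20) + I*√354)² = ((0 + 200) + I*√354)² = (200 + I*√354)²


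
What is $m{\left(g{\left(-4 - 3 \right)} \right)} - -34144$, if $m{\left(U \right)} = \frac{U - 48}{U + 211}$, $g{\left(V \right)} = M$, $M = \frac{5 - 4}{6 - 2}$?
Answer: $\frac{28851489}{845} \approx 34144.0$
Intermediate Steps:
$M = \frac{1}{4}$ ($M = 1 \cdot \frac{1}{4} = \frac{1}{4} \approx 0.25$)
$g{\left(V \right)} = \frac{1}{4}$
$m{\left(U \right)} = \frac{-48 + U}{211 + U}$
$m{\left(g{\left(-4 - 3 \right)} \right)} - -34144 = \frac{-48 + \frac{1}{4}}{211 + \frac{1}{4}} - -34144 = \frac{1}{\frac{845}{4}} \left(- \frac{191}{4}\right) + 34144 = \frac{4}{845} \left(- \frac{191}{4}\right) + 34144 = - \frac{191}{845} + 34144 = \frac{28851489}{845}$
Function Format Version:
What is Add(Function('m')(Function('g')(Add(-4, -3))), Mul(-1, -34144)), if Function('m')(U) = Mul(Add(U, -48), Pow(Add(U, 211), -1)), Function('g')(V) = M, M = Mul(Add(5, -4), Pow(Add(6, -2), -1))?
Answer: Rational(28851489, 845) ≈ 34144.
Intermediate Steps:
M = Rational(1, 4) (M = Mul(1, Pow(4, -1)) = Mul(1, Rational(1, 4)) = Rational(1, 4) ≈ 0.25000)
Function('g')(V) = Rational(1, 4)
Function('m')(U) = Mul(Pow(Add(211, U), -1), Add(-48, U)) (Function('m')(U) = Mul(Add(-48, U), Pow(Add(211, U), -1)) = Mul(Pow(Add(211, U), -1), Add(-48, U)))
Add(Function('m')(Function('g')(Add(-4, -3))), Mul(-1, -34144)) = Add(Mul(Pow(Add(211, Rational(1, 4)), -1), Add(-48, Rational(1, 4))), Mul(-1, -34144)) = Add(Mul(Pow(Rational(845, 4), -1), Rational(-191, 4)), 34144) = Add(Mul(Rational(4, 845), Rational(-191, 4)), 34144) = Add(Rational(-191, 845), 34144) = Rational(28851489, 845)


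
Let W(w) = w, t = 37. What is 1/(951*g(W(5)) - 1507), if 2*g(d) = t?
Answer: 2/32173 ≈ 6.2164e-5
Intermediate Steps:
g(d) = 37/2 (g(d) = (½)*37 = 37/2)
1/(951*g(W(5)) - 1507) = 1/(951*(37/2) - 1507) = 1/(35187/2 - 1507) = 1/(32173/2) = 2/32173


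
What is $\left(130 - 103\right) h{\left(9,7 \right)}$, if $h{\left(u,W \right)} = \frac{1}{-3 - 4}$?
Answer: $- \frac{27}{7} \approx -3.8571$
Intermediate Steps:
$h{\left(u,W \right)} = - \frac{1}{7}$ ($h{\left(u,W \right)} = \frac{1}{-3 - 4} = \frac{1}{-7} = - \frac{1}{7}$)
$\left(130 - 103\right) h{\left(9,7 \right)} = \left(130 - 103\right) \left(- \frac{1}{7}\right) = 27 \left(- \frac{1}{7}\right) = - \frac{27}{7}$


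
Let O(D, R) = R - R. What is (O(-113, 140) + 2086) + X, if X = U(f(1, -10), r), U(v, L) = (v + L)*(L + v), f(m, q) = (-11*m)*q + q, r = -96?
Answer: 2102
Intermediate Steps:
O(D, R) = 0
f(m, q) = q - 11*m*q (f(m, q) = -11*m*q + q = q - 11*m*q)
U(v, L) = (L + v)**2 (U(v, L) = (L + v)*(L + v) = (L + v)**2)
X = 16 (X = (-96 - 10*(1 - 11*1))**2 = (-96 - 10*(1 - 11))**2 = (-96 - 10*(-10))**2 = (-96 + 100)**2 = 4**2 = 16)
(O(-113, 140) + 2086) + X = (0 + 2086) + 16 = 2086 + 16 = 2102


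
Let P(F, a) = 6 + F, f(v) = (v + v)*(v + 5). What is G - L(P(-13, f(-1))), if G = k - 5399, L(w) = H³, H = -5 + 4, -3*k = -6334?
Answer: -9860/3 ≈ -3286.7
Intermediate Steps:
k = 6334/3 (k = -⅓*(-6334) = 6334/3 ≈ 2111.3)
H = -1
f(v) = 2*v*(5 + v) (f(v) = (2*v)*(5 + v) = 2*v*(5 + v))
L(w) = -1 (L(w) = (-1)³ = -1)
G = -9863/3 (G = 6334/3 - 5399 = -9863/3 ≈ -3287.7)
G - L(P(-13, f(-1))) = -9863/3 - 1*(-1) = -9863/3 + 1 = -9860/3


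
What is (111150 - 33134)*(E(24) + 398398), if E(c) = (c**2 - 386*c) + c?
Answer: 30405487744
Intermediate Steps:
E(c) = c**2 - 385*c
(111150 - 33134)*(E(24) + 398398) = (111150 - 33134)*(24*(-385 + 24) + 398398) = 78016*(24*(-361) + 398398) = 78016*(-8664 + 398398) = 78016*389734 = 30405487744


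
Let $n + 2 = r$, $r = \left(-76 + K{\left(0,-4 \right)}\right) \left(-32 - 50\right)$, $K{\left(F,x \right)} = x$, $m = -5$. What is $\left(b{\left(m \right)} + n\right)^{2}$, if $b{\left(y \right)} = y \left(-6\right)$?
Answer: $43401744$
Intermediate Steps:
$b{\left(y \right)} = - 6 y$
$r = 6560$ ($r = \left(-76 - 4\right) \left(-32 - 50\right) = \left(-80\right) \left(-82\right) = 6560$)
$n = 6558$ ($n = -2 + 6560 = 6558$)
$\left(b{\left(m \right)} + n\right)^{2} = \left(\left(-6\right) \left(-5\right) + 6558\right)^{2} = \left(30 + 6558\right)^{2} = 6588^{2} = 43401744$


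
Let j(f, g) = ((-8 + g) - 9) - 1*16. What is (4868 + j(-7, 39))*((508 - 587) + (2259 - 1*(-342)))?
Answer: 12292228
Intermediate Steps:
j(f, g) = -33 + g (j(f, g) = (-17 + g) - 16 = -33 + g)
(4868 + j(-7, 39))*((508 - 587) + (2259 - 1*(-342))) = (4868 + (-33 + 39))*((508 - 587) + (2259 - 1*(-342))) = (4868 + 6)*(-79 + (2259 + 342)) = 4874*(-79 + 2601) = 4874*2522 = 12292228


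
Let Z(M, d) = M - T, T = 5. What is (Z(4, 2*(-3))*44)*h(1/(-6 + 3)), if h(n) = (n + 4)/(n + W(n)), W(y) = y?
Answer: 242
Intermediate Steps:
Z(M, d) = -5 + M (Z(M, d) = M - 1*5 = M - 5 = -5 + M)
h(n) = (4 + n)/(2*n) (h(n) = (n + 4)/(n + n) = (4 + n)/((2*n)) = (4 + n)*(1/(2*n)) = (4 + n)/(2*n))
(Z(4, 2*(-3))*44)*h(1/(-6 + 3)) = ((-5 + 4)*44)*((4 + 1/(-6 + 3))/(2*(1/(-6 + 3)))) = (-1*44)*((4 + 1/(-3))/(2*(1/(-3)))) = -22*(4 - 1/3)/(-1/3) = -22*(-3)*11/3 = -44*(-11/2) = 242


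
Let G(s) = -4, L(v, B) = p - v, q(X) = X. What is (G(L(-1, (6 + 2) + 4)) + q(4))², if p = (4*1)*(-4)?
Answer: 0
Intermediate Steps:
p = -16 (p = 4*(-4) = -16)
L(v, B) = -16 - v
(G(L(-1, (6 + 2) + 4)) + q(4))² = (-4 + 4)² = 0² = 0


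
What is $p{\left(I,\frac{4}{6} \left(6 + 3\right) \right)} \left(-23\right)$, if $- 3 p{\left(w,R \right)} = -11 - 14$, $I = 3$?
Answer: $- \frac{575}{3} \approx -191.67$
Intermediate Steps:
$p{\left(w,R \right)} = \frac{25}{3}$ ($p{\left(w,R \right)} = - \frac{-11 - 14}{3} = \left(- \frac{1}{3}\right) \left(-25\right) = \frac{25}{3}$)
$p{\left(I,\frac{4}{6} \left(6 + 3\right) \right)} \left(-23\right) = \frac{25}{3} \left(-23\right) = - \frac{575}{3}$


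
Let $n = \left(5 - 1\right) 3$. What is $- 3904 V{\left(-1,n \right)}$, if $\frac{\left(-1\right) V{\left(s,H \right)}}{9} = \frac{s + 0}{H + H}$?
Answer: $-1464$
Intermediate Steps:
$n = 12$ ($n = 4 \cdot 3 = 12$)
$V{\left(s,H \right)} = - \frac{9 s}{2 H}$ ($V{\left(s,H \right)} = - 9 \frac{s + 0}{H + H} = - 9 \frac{s}{2 H} = - \frac{9 s}{2 H}$)
$- 3904 V{\left(-1,n \right)} = - 3904 \left(\left(- \frac{9}{2}\right) \left(-1\right) \frac{1}{12}\right) = \left(-3904\right) \frac{3}{8} = -1464$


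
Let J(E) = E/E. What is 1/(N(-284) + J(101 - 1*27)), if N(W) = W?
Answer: -1/283 ≈ -0.0035336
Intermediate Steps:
J(E) = 1
1/(N(-284) + J(101 - 1*27)) = 1/(-284 + 1) = 1/(-283) = -1/283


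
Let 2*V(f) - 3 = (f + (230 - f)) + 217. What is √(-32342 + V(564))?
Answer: I*√32117 ≈ 179.21*I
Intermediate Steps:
V(f) = 225 (V(f) = 3/2 + ((f + (230 - f)) + 217)/2 = 3/2 + (230 + 217)/2 = 3/2 + (½)*447 = 3/2 + 447/2 = 225)
√(-32342 + V(564)) = √(-32342 + 225) = √(-32117) = I*√32117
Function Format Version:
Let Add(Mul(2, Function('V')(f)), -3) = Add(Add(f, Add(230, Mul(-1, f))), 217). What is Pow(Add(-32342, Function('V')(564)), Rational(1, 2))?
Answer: Mul(I, Pow(32117, Rational(1, 2))) ≈ Mul(179.21, I)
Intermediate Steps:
Function('V')(f) = 225 (Function('V')(f) = Add(Rational(3, 2), Mul(Rational(1, 2), Add(Add(f, Add(230, Mul(-1, f))), 217))) = Add(Rational(3, 2), Mul(Rational(1, 2), Add(230, 217))) = Add(Rational(3, 2), Mul(Rational(1, 2), 447)) = Add(Rational(3, 2), Rational(447, 2)) = 225)
Pow(Add(-32342, Function('V')(564)), Rational(1, 2)) = Pow(Add(-32342, 225), Rational(1, 2)) = Pow(-32117, Rational(1, 2)) = Mul(I, Pow(32117, Rational(1, 2)))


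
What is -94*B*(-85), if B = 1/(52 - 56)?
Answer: -3995/2 ≈ -1997.5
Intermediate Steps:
B = -¼ (B = 1/(-4) = -¼ ≈ -0.25000)
-94*B*(-85) = -94*(-¼)*(-85) = (47/2)*(-85) = -3995/2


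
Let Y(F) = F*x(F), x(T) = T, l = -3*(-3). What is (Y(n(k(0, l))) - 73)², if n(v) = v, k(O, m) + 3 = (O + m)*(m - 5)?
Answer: 1032256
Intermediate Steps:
l = 9
k(O, m) = -3 + (-5 + m)*(O + m) (k(O, m) = -3 + (O + m)*(m - 5) = -3 + (O + m)*(-5 + m) = -3 + (-5 + m)*(O + m))
Y(F) = F² (Y(F) = F*F = F²)
(Y(n(k(0, l))) - 73)² = ((-3 + 9² - 5*0 - 5*9 + 0*9)² - 73)² = ((-3 + 81 + 0 - 45 + 0)² - 73)² = (33² - 73)² = (1089 - 73)² = 1016² = 1032256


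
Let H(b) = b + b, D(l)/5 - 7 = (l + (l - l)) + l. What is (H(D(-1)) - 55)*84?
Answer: -420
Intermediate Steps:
D(l) = 35 + 10*l (D(l) = 35 + 5*((l + (l - l)) + l) = 35 + 5*((l + 0) + l) = 35 + 5*(l + l) = 35 + 5*(2*l) = 35 + 10*l)
H(b) = 2*b
(H(D(-1)) - 55)*84 = (2*(35 + 10*(-1)) - 55)*84 = (2*(35 - 10) - 55)*84 = (2*25 - 55)*84 = (50 - 55)*84 = -5*84 = -420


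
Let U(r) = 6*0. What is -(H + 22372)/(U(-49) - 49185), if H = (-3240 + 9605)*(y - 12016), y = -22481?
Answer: -219551033/49185 ≈ -4463.8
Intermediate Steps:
U(r) = 0
H = -219573405 (H = (-3240 + 9605)*(-22481 - 12016) = 6365*(-34497) = -219573405)
-(H + 22372)/(U(-49) - 49185) = -(-219573405 + 22372)/(0 - 49185) = -(-219551033)/(-49185) = -(-219551033)*(-1)/49185 = -1*219551033/49185 = -219551033/49185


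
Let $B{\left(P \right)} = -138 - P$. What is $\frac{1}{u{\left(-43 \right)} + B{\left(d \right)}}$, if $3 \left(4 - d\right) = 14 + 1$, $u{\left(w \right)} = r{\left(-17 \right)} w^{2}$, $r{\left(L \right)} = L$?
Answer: $- \frac{1}{31570} \approx -3.1676 \cdot 10^{-5}$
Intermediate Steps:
$u{\left(w \right)} = - 17 w^{2}$
$d = -1$ ($d = 4 - \frac{14 + 1}{3} = 4 - 5 = -1$)
$\frac{1}{u{\left(-43 \right)} + B{\left(d \right)}} = \frac{1}{- 17 \left(-43\right)^{2} - 137} = \frac{1}{\left(-17\right) 1849 + \left(-138 + 1\right)} = \frac{1}{-31433 - 137} = \frac{1}{-31570} = - \frac{1}{31570}$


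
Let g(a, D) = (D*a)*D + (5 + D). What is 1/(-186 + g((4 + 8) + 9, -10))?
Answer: 1/1909 ≈ 0.00052383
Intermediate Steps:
g(a, D) = 5 + D + a*D² (g(a, D) = a*D² + (5 + D) = 5 + D + a*D²)
1/(-186 + g((4 + 8) + 9, -10)) = 1/(-186 + (5 - 10 + ((4 + 8) + 9)*(-10)²)) = 1/(-186 + (5 - 10 + (12 + 9)*100)) = 1/(-186 + (5 - 10 + 21*100)) = 1/(-186 + (5 - 10 + 2100)) = 1/(-186 + 2095) = 1/1909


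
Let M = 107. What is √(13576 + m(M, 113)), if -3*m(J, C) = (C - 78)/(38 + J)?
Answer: √102756135/87 ≈ 116.52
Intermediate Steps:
m(J, C) = -(-78 + C)/(3*(38 + J)) (m(J, C) = -(C - 78)/(3*(38 + J)) = -(-78 + C)/(3*(38 + J)))
√(13576 + m(M, 113)) = √(13576 + (78 - 1*113)/(3*(38 + 107))) = √(13576 + (⅓)*(78 - 113)/145) = √(13576 + (⅓)*(1/145)*(-35)) = √(13576 - 7/87) = √(1181105/87) = √102756135/87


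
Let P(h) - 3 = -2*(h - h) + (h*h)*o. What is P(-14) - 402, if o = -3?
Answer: -987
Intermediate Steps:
P(h) = 3 - 3*h² (P(h) = 3 + (-2*(h - h) + (h*h)*(-3)) = 3 + (-2*0 + h²*(-3)) = 3 + (0 - 3*h²) = 3 - 3*h²)
P(-14) - 402 = (3 - 3*(-14)²) - 402 = (3 - 3*196) - 402 = (3 - 588) - 402 = -585 - 402 = -987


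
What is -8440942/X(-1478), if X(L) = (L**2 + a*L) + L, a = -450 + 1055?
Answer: -4220471/644408 ≈ -6.5494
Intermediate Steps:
a = 605
X(L) = L**2 + 606*L (X(L) = (L**2 + 605*L) + L = L**2 + 606*L)
-8440942/X(-1478) = -8440942*(-1/(1478*(606 - 1478))) = -8440942/((-1478*(-872))) = -8440942/1288816 = -8440942*1/1288816 = -4220471/644408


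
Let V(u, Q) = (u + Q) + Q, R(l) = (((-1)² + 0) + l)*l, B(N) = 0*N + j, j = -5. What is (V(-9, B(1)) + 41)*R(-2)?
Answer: 44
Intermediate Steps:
B(N) = -5 (B(N) = 0*N - 5 = 0 - 5 = -5)
R(l) = l*(1 + l) (R(l) = ((1 + 0) + l)*l = (1 + l)*l = l*(1 + l))
V(u, Q) = u + 2*Q (V(u, Q) = (Q + u) + Q = u + 2*Q)
(V(-9, B(1)) + 41)*R(-2) = ((-9 + 2*(-5)) + 41)*(-2*(1 - 2)) = ((-9 - 10) + 41)*(-2*(-1)) = (-19 + 41)*2 = 22*2 = 44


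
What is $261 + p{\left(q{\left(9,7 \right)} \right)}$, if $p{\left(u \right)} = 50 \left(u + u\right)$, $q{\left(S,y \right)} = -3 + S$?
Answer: $861$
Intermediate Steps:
$p{\left(u \right)} = 100 u$ ($p{\left(u \right)} = 50 \cdot 2 u = 100 u$)
$261 + p{\left(q{\left(9,7 \right)} \right)} = 261 + 100 \left(-3 + 9\right) = 261 + 100 \cdot 6 = 261 + 600 = 861$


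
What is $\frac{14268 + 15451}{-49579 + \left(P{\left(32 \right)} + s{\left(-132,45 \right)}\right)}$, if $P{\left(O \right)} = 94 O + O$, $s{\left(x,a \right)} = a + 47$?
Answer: $- \frac{29719}{46447} \approx -0.63985$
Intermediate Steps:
$s{\left(x,a \right)} = 47 + a$
$P{\left(O \right)} = 95 O$
$\frac{14268 + 15451}{-49579 + \left(P{\left(32 \right)} + s{\left(-132,45 \right)}\right)} = \frac{14268 + 15451}{-49579 + \left(95 \cdot 32 + \left(47 + 45\right)\right)} = \frac{29719}{-49579 + \left(3040 + 92\right)} = \frac{29719}{-49579 + 3132} = \frac{29719}{-46447} = 29719 \left(- \frac{1}{46447}\right) = - \frac{29719}{46447}$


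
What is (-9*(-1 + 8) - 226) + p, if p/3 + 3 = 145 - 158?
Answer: -337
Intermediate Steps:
p = -48 (p = -9 + 3*(145 - 158) = -9 + 3*(-13) = -9 - 39 = -48)
(-9*(-1 + 8) - 226) + p = (-9*(-1 + 8) - 226) - 48 = (-9*7 - 226) - 48 = (-63 - 226) - 48 = -289 - 48 = -337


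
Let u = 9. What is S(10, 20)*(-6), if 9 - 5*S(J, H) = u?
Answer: 0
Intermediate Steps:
S(J, H) = 0 (S(J, H) = 9/5 - 1/5*9 = 9/5 - 9/5 = 0)
S(10, 20)*(-6) = 0*(-6) = 0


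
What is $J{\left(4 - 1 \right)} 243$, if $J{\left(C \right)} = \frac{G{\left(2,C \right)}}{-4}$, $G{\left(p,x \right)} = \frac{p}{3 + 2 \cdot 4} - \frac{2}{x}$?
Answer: $\frac{324}{11} \approx 29.455$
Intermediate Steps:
$G{\left(p,x \right)} = - \frac{2}{x} + \frac{p}{11}$ ($G{\left(p,x \right)} = \frac{p}{3 + 8} - \frac{2}{x} = \frac{p}{11} - \frac{2}{x} = - \frac{2}{x} + \frac{p}{11}$)
$J{\left(C \right)} = - \frac{1}{22} + \frac{1}{2 C}$ ($J{\left(C \right)} = \frac{- \frac{2}{C} + \frac{1}{11} \cdot 2}{-4} = \left(- \frac{2}{C} + \frac{2}{11}\right) \left(- \frac{1}{4}\right) = \left(\frac{2}{11} - \frac{2}{C}\right) \left(- \frac{1}{4}\right) = - \frac{1}{22} + \frac{1}{2 C}$)
$J{\left(4 - 1 \right)} 243 = \frac{11 - \left(4 - 1\right)}{22 \left(4 - 1\right)} 243 = \frac{11 - 3}{22 \cdot 3} \cdot 243 = \frac{1}{22} \cdot \frac{1}{3} \left(11 - 3\right) 243 = \frac{1}{22} \cdot \frac{1}{3} \cdot 8 \cdot 243 = \frac{4}{33} \cdot 243 = \frac{324}{11}$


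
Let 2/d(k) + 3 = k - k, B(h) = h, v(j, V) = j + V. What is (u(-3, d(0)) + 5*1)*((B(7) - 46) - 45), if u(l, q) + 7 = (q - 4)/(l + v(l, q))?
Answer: 546/5 ≈ 109.20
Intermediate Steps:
v(j, V) = V + j
d(k) = -⅔ (d(k) = 2/(-3 + (k - k)) = 2/(-3 + 0) = 2/(-3) = 2*(-⅓) = -⅔)
u(l, q) = -7 + (-4 + q)/(q + 2*l) (u(l, q) = -7 + (q - 4)/(l + (q + l)) = -7 + (-4 + q)/(l + (l + q)) = -7 + (-4 + q)/(q + 2*l))
(u(-3, d(0)) + 5*1)*((B(7) - 46) - 45) = (2*(-2 - 7*(-3) - 3*(-⅔))/(-⅔ + 2*(-3)) + 5*1)*((7 - 46) - 45) = (2*(-2 + 21 + 2)/(-⅔ - 6) + 5)*(-39 - 45) = (2*21/(-20/3) + 5)*(-84) = (2*(-3/20)*21 + 5)*(-84) = (-63/10 + 5)*(-84) = -13/10*(-84) = 546/5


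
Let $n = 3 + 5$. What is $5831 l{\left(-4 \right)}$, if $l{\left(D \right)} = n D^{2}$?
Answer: $746368$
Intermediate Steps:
$n = 8$
$l{\left(D \right)} = 8 D^{2}$
$5831 l{\left(-4 \right)} = 5831 \cdot 8 \left(-4\right)^{2} = 5831 \cdot 8 \cdot 16 = 5831 \cdot 128 = 746368$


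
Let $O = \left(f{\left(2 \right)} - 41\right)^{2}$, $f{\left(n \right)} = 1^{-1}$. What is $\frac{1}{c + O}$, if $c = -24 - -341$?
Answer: $\frac{1}{1917} \approx 0.00052165$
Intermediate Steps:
$f{\left(n \right)} = 1$
$c = 317$ ($c = -24 + 341 = 317$)
$O = 1600$ ($O = \left(1 - 41\right)^{2} = \left(-40\right)^{2} = 1600$)
$\frac{1}{c + O} = \frac{1}{317 + 1600} = \frac{1}{1917}$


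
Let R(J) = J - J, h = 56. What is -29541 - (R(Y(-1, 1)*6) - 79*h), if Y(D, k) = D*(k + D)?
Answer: -25117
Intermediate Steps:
Y(D, k) = D*(D + k)
R(J) = 0
-29541 - (R(Y(-1, 1)*6) - 79*h) = -29541 - (0 - 79*56) = -29541 - (0 - 4424) = -29541 - 1*(-4424) = -29541 + 4424 = -25117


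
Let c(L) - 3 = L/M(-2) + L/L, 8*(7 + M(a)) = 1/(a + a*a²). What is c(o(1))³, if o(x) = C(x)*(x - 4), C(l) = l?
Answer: 567663552/6539203 ≈ 86.809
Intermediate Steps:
o(x) = x*(-4 + x) (o(x) = x*(x - 4) = x*(-4 + x))
M(a) = -7 + 1/(8*(a + a³)) (M(a) = -7 + 1/(8*(a + a*a²)) = -7 + 1/(8*(a + a³)))
c(L) = 4 - 80*L/561 (c(L) = 3 + (L/(((⅛)*(1 - 56*(-2) - 56*(-2)³)/(-2*(1 + (-2)²)))) + L/L) = 3 + (L/(((⅛)*(-½)*(1 + 112 - 56*(-8))/(1 + 4))) + 1) = 3 + (L/(((⅛)*(-½)*(1 + 112 + 448)/5)) + 1) = 3 + (L/(((⅛)*(-½)*(⅕)*561)) + 1) = 3 + (L/(-561/80) + 1) = 3 + (L*(-80/561) + 1) = 3 + (-80*L/561 + 1) = 3 + (1 - 80*L/561) = 4 - 80*L/561)
c(o(1))³ = (4 - 80*(-4 + 1)/561)³ = (4 - 80*(-3)/561)³ = (4 - 80/561*(-3))³ = (4 + 80/187)³ = (828/187)³ = 567663552/6539203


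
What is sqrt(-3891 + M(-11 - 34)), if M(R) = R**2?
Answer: I*sqrt(1866) ≈ 43.197*I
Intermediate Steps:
sqrt(-3891 + M(-11 - 34)) = sqrt(-3891 + (-11 - 34)**2) = sqrt(-3891 + (-45)**2) = sqrt(-3891 + 2025) = sqrt(-1866) = I*sqrt(1866)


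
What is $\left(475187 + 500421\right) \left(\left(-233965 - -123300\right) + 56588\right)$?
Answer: $-52757953816$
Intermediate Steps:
$\left(475187 + 500421\right) \left(\left(-233965 - -123300\right) + 56588\right) = 975608 \left(\left(-233965 + 123300\right) + 56588\right) = 975608 \left(-110665 + 56588\right) = 975608 \left(-54077\right) = -52757953816$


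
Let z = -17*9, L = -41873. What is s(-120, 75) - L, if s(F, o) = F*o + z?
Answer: 32720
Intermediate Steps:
z = -153
s(F, o) = -153 + F*o (s(F, o) = F*o - 153 = -153 + F*o)
s(-120, 75) - L = (-153 - 120*75) - 1*(-41873) = (-153 - 9000) + 41873 = -9153 + 41873 = 32720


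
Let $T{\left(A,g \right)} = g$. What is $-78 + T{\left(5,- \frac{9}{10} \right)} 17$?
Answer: $- \frac{933}{10} \approx -93.3$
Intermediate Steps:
$-78 + T{\left(5,- \frac{9}{10} \right)} 17 = -78 + - \frac{9}{10} \cdot 17 = -78 + \left(-9\right) \frac{1}{10} \cdot 17 = -78 - \frac{153}{10} = - \frac{933}{10}$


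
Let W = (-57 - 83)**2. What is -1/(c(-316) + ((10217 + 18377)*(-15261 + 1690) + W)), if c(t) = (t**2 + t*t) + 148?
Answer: 1/387829714 ≈ 2.5784e-9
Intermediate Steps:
W = 19600 (W = (-140)**2 = 19600)
c(t) = 148 + 2*t**2 (c(t) = (t**2 + t**2) + 148 = 2*t**2 + 148 = 148 + 2*t**2)
-1/(c(-316) + ((10217 + 18377)*(-15261 + 1690) + W)) = -1/((148 + 2*(-316)**2) + ((10217 + 18377)*(-15261 + 1690) + 19600)) = -1/((148 + 2*99856) + (28594*(-13571) + 19600)) = -1/((148 + 199712) + (-388049174 + 19600)) = -1/(199860 - 388029574) = -1/(-387829714) = -1*(-1/387829714) = 1/387829714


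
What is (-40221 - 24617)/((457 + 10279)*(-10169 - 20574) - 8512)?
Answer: 32419/165032680 ≈ 0.00019644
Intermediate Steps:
(-40221 - 24617)/((457 + 10279)*(-10169 - 20574) - 8512) = -64838/(10736*(-30743) - 8512) = -64838/(-330056848 - 8512) = -64838/(-330065360) = -64838*(-1/330065360) = 32419/165032680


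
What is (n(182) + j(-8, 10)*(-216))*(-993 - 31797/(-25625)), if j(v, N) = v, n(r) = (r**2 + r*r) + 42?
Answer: -1728597752904/25625 ≈ -6.7458e+7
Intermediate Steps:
n(r) = 42 + 2*r**2 (n(r) = (r**2 + r**2) + 42 = 2*r**2 + 42 = 42 + 2*r**2)
(n(182) + j(-8, 10)*(-216))*(-993 - 31797/(-25625)) = ((42 + 2*182**2) - 8*(-216))*(-993 - 31797/(-25625)) = ((42 + 2*33124) + 1728)*(-993 - 31797*(-1/25625)) = ((42 + 66248) + 1728)*(-993 + 31797/25625) = (66290 + 1728)*(-25413828/25625) = 68018*(-25413828/25625) = -1728597752904/25625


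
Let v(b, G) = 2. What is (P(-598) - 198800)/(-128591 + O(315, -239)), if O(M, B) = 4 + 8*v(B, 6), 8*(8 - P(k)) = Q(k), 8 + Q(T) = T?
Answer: 264955/171428 ≈ 1.5456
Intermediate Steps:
Q(T) = -8 + T
P(k) = 9 - k/8 (P(k) = 8 - (-8 + k)/8 = 8 + (1 - k/8) = 9 - k/8)
O(M, B) = 20 (O(M, B) = 4 + 8*2 = 4 + 16 = 20)
(P(-598) - 198800)/(-128591 + O(315, -239)) = ((9 - ⅛*(-598)) - 198800)/(-128591 + 20) = ((9 + 299/4) - 198800)/(-128571) = (335/4 - 198800)*(-1/128571) = -794865/4*(-1/128571) = 264955/171428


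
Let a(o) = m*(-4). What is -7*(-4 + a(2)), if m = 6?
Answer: 196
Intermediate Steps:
a(o) = -24 (a(o) = 6*(-4) = -24)
-7*(-4 + a(2)) = -7*(-4 - 24) = -7*(-28) = 196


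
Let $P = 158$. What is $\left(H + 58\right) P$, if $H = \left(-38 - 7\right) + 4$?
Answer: $2686$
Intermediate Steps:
$H = -41$ ($H = \left(-38 - 7\right) + 4 = -45 + 4 = -41$)
$\left(H + 58\right) P = \left(-41 + 58\right) 158 = 17 \cdot 158 = 2686$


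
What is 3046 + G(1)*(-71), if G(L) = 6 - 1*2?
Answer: 2762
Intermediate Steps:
G(L) = 4 (G(L) = 6 - 2 = 4)
3046 + G(1)*(-71) = 3046 + 4*(-71) = 3046 - 284 = 2762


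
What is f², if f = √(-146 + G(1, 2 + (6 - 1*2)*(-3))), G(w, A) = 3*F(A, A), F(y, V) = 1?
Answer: -143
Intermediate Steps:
G(w, A) = 3 (G(w, A) = 3*1 = 3)
f = I*√143 (f = √(-146 + 3) = √(-143) = I*√143 ≈ 11.958*I)
f² = (I*√143)² = -143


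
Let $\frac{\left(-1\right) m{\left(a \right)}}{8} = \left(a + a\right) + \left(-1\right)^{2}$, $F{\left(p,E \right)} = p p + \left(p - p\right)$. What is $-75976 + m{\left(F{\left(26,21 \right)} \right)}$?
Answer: $-86800$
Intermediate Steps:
$F{\left(p,E \right)} = p^{2}$ ($F{\left(p,E \right)} = p^{2} + 0 = p^{2}$)
$m{\left(a \right)} = -8 - 16 a$ ($m{\left(a \right)} = - 8 \left(\left(a + a\right) + \left(-1\right)^{2}\right) = - 8 \left(2 a + 1\right) = - 8 \left(1 + 2 a\right) = -8 - 16 a$)
$-75976 + m{\left(F{\left(26,21 \right)} \right)} = -75976 - \left(8 + 16 \cdot 26^{2}\right) = -75976 - 10824 = -86800$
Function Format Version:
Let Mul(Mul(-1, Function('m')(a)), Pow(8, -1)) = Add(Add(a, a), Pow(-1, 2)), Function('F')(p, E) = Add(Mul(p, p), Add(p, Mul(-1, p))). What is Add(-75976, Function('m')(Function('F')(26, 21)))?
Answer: -86800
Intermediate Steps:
Function('F')(p, E) = Pow(p, 2) (Function('F')(p, E) = Add(Pow(p, 2), 0) = Pow(p, 2))
Function('m')(a) = Add(-8, Mul(-16, a)) (Function('m')(a) = Mul(-8, Add(Add(a, a), Pow(-1, 2))) = Mul(-8, Add(Mul(2, a), 1)) = Mul(-8, Add(1, Mul(2, a))) = Add(-8, Mul(-16, a)))
Add(-75976, Function('m')(Function('F')(26, 21))) = Add(-75976, Add(-8, Mul(-16, Pow(26, 2)))) = Add(-75976, Add(-8, Mul(-16, 676))) = Add(-75976, Add(-8, -10816)) = Add(-75976, -10824) = -86800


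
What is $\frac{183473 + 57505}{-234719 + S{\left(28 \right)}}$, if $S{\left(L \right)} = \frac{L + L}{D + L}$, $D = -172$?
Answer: $- \frac{4337604}{4224949} \approx -1.0267$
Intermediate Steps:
$S{\left(L \right)} = \frac{2 L}{-172 + L}$ ($S{\left(L \right)} = \frac{L + L}{-172 + L} = \frac{2 L}{-172 + L}$)
$\frac{183473 + 57505}{-234719 + S{\left(28 \right)}} = \frac{183473 + 57505}{-234719 + 2 \cdot 28 \frac{1}{-172 + 28}} = \frac{240978}{-234719 + 2 \cdot 28 \frac{1}{-144}} = \frac{240978}{-234719 + 2 \cdot 28 \left(- \frac{1}{144}\right)} = \frac{240978}{-234719 - \frac{7}{18}} = \frac{240978}{- \frac{4224949}{18}} = 240978 \left(- \frac{18}{4224949}\right) = - \frac{4337604}{4224949}$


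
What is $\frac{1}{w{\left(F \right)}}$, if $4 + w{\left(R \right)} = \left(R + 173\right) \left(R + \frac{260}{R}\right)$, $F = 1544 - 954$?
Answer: $\frac{59}{26579632} \approx 2.2197 \cdot 10^{-6}$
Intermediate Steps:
$F = 590$
$w{\left(R \right)} = -4 + \left(173 + R\right) \left(R + \frac{260}{R}\right)$ ($w{\left(R \right)} = -4 + \left(R + 173\right) \left(R + \frac{260}{R}\right) = -4 + \left(173 + R\right) \left(R + \frac{260}{R}\right)$)
$\frac{1}{w{\left(F \right)}} = \frac{1}{256 + 590^{2} + 173 \cdot 590 + \frac{44980}{590}} = \frac{1}{256 + 348100 + 102070 + 44980 \cdot \frac{1}{590}} = \frac{1}{256 + 348100 + 102070 + \frac{4498}{59}} = \frac{1}{\frac{26579632}{59}} = \frac{59}{26579632}$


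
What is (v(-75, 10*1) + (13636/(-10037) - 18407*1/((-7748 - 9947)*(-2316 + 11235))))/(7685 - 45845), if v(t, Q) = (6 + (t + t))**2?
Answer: -32844842739152239/60447594249723600 ≈ -0.54336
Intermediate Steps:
v(t, Q) = (6 + 2*t)**2
(v(-75, 10*1) + (13636/(-10037) - 18407*1/((-7748 - 9947)*(-2316 + 11235))))/(7685 - 45845) = (4*(3 - 75)**2 + (13636/(-10037) - 18407*1/((-7748 - 9947)*(-2316 + 11235))))/(7685 - 45845) = (4*(-72)**2 + (13636*(-1/10037) - 18407/(8919*(-17695))))/(-38160) = (4*5184 + (-13636/10037 - 18407/(-157821705)))*(-1/38160) = (20736 + (-13636/10037 - 18407*(-1/157821705)))*(-1/38160) = (20736 + (-13636/10037 + 18407/157821705))*(-1/38160) = (20736 - 2151872018321/1584056453085)*(-1/38160) = (32844842739152239/1584056453085)*(-1/38160) = -32844842739152239/60447594249723600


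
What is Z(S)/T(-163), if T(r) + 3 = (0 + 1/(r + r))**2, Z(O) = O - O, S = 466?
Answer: 0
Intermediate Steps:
Z(O) = 0
T(r) = -3 + 1/(4*r**2) (T(r) = -3 + (0 + 1/(r + r))**2 = -3 + (0 + 1/(2*r))**2 = -3 + (1/(2*r))**2 = -3 + 1/(4*r**2))
Z(S)/T(-163) = 0/(-3 + (1/4)/(-163)**2) = 0/(-3 + (1/4)*(1/26569)) = 0/(-3 + 1/106276) = 0/(-318827/106276) = 0*(-106276/318827) = 0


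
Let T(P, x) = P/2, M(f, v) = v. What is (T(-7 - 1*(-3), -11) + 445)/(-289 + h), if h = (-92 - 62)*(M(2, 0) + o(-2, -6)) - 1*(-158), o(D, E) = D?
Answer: 443/177 ≈ 2.5028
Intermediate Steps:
T(P, x) = P/2 (T(P, x) = P*(½) = P/2)
h = 466 (h = (-92 - 62)*(0 - 2) - 1*(-158) = -154*(-2) + 158 = 308 + 158 = 466)
(T(-7 - 1*(-3), -11) + 445)/(-289 + h) = ((-7 - 1*(-3))/2 + 445)/(-289 + 466) = ((-7 + 3)/2 + 445)/177 = ((½)*(-4) + 445)*(1/177) = (-2 + 445)*(1/177) = 443*(1/177) = 443/177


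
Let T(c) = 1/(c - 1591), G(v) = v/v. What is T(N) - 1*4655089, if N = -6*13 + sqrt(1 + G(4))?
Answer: -12967025061420/2785559 - sqrt(2)/2785559 ≈ -4.6551e+6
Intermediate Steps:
G(v) = 1
N = -78 + sqrt(2) (N = -6*13 + sqrt(1 + 1) = -78 + sqrt(2) ≈ -76.586)
T(c) = 1/(-1591 + c)
T(N) - 1*4655089 = 1/(-1591 + (-78 + sqrt(2))) - 1*4655089 = 1/(-1669 + sqrt(2)) - 4655089 = -4655089 + 1/(-1669 + sqrt(2))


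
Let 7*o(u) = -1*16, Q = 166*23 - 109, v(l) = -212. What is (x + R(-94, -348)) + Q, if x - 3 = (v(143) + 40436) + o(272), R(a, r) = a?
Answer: 306878/7 ≈ 43840.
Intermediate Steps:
Q = 3709 (Q = 3818 - 109 = 3709)
o(u) = -16/7 (o(u) = (-1*16)/7 = (⅐)*(-16) = -16/7)
x = 281573/7 (x = 3 + ((-212 + 40436) - 16/7) = 3 + (40224 - 16/7) = 3 + 281552/7 = 281573/7 ≈ 40225.)
(x + R(-94, -348)) + Q = (281573/7 - 94) + 3709 = 280915/7 + 3709 = 306878/7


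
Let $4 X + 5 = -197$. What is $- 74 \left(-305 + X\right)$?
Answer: $26307$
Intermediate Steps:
$X = - \frac{101}{2}$ ($X = - \frac{5}{4} + \frac{1}{4} \left(-197\right) = - \frac{5}{4} - \frac{197}{4} = - \frac{101}{2} \approx -50.5$)
$- 74 \left(-305 + X\right) = - 74 \left(-305 - \frac{101}{2}\right) = \left(-74\right) \left(- \frac{711}{2}\right) = 26307$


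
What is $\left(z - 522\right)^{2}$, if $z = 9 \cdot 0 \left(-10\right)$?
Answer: $272484$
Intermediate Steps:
$z = 0$ ($z = 0 \left(-10\right) = 0$)
$\left(z - 522\right)^{2} = \left(0 - 522\right)^{2} = \left(-522\right)^{2} = 272484$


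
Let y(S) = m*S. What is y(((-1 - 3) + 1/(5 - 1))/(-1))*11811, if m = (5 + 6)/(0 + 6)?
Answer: 649605/8 ≈ 81201.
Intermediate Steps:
m = 11/6 ≈ 1.8333
y(S) = 11*S/6
y(((-1 - 3) + 1/(5 - 1))/(-1))*11811 = (11*(((-1 - 3) + 1/(5 - 1))/(-1))/6)*11811 = (11*((-4 + 1/4)*(-1))/6)*11811 = (11*(-15/4*(-1))/6)*11811 = ((11/6)*(15/4))*11811 = (55/8)*11811 = 649605/8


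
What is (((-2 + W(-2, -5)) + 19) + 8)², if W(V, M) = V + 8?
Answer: 961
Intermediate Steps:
W(V, M) = 8 + V
(((-2 + W(-2, -5)) + 19) + 8)² = (((-2 + (8 - 2)) + 19) + 8)² = (((-2 + 6) + 19) + 8)² = ((4 + 19) + 8)² = (23 + 8)² = 31² = 961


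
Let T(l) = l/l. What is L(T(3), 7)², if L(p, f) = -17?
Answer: 289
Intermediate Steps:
T(l) = 1
L(T(3), 7)² = (-17)² = 289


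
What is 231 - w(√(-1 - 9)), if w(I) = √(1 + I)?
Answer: 231 - √(1 + I*√10) ≈ 229.53 - 1.0763*I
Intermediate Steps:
231 - w(√(-1 - 9)) = 231 - √(1 + √(-1 - 9)) = 231 - √(1 + √(-10)) = 231 - √(1 + I*√10)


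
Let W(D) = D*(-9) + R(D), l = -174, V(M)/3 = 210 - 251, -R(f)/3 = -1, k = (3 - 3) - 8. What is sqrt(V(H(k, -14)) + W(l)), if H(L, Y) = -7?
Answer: sqrt(1446) ≈ 38.026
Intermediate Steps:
k = -8 (k = 0 - 8 = -8)
R(f) = 3 (R(f) = -3*(-1) = 3)
V(M) = -123 (V(M) = 3*(210 - 251) = 3*(-41) = -123)
W(D) = 3 - 9*D (W(D) = D*(-9) + 3 = -9*D + 3 = 3 - 9*D)
sqrt(V(H(k, -14)) + W(l)) = sqrt(-123 + (3 - 9*(-174))) = sqrt(-123 + (3 + 1566)) = sqrt(-123 + 1569) = sqrt(1446)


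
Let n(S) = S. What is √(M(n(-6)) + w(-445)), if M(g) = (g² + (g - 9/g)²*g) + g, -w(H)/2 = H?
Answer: √3194/2 ≈ 28.258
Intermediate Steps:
w(H) = -2*H
M(g) = g + g² + g*(g - 9/g)² (M(g) = (g² + g*(g - 9/g)²) + g = g + g² + g*(g - 9/g)²)
√(M(n(-6)) + w(-445)) = √((-6 + (-6)² + (-9 + (-6)²)²/(-6)) - 2*(-445)) = √((-6 + 36 - (-9 + 36)²/6) + 890) = √((-6 + 36 - ⅙*27²) + 890) = √((-6 + 36 - ⅙*729) + 890) = √((-6 + 36 - 243/2) + 890) = √(-183/2 + 890) = √(1597/2) = √3194/2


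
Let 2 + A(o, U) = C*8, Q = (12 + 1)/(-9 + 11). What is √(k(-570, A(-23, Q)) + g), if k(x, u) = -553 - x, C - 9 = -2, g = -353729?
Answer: 4*I*√22107 ≈ 594.74*I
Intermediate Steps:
C = 7 (C = 9 - 2 = 7)
Q = 13/2 ≈ 6.5000
A(o, U) = 54 (A(o, U) = -2 + 7*8 = -2 + 56 = 54)
√(k(-570, A(-23, Q)) + g) = √((-553 - 1*(-570)) - 353729) = √((-553 + 570) - 353729) = √(17 - 353729) = √(-353712) = 4*I*√22107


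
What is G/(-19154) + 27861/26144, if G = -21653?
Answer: 549872813/250381088 ≈ 2.1961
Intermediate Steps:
G/(-19154) + 27861/26144 = -21653/(-19154) + 27861/26144 = -21653*(-1/19154) + 27861*(1/26144) = 21653/19154 + 27861/26144 = 549872813/250381088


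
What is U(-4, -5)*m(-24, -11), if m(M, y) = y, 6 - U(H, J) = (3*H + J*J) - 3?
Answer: 44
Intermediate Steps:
U(H, J) = 9 - J**2 - 3*H (U(H, J) = 6 - ((3*H + J*J) - 3) = 6 - ((3*H + J**2) - 3) = 6 - ((J**2 + 3*H) - 3) = 6 - (-3 + J**2 + 3*H) = 6 + (3 - J**2 - 3*H) = 9 - J**2 - 3*H)
U(-4, -5)*m(-24, -11) = (9 - 1*(-5)**2 - 3*(-4))*(-11) = (9 - 1*25 + 12)*(-11) = (9 - 25 + 12)*(-11) = -4*(-11) = 44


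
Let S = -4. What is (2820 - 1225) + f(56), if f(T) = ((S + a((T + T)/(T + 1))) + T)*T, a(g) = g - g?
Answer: 4507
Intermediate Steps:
a(g) = 0
f(T) = T*(-4 + T) (f(T) = ((-4 + 0) + T)*T = (-4 + T)*T = T*(-4 + T))
(2820 - 1225) + f(56) = (2820 - 1225) + 56*(-4 + 56) = 1595 + 56*52 = 1595 + 2912 = 4507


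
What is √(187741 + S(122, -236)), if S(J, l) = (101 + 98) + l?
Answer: 6*√5214 ≈ 433.25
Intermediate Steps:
S(J, l) = 199 + l
√(187741 + S(122, -236)) = √(187741 + (199 - 236)) = √(187741 - 37) = √187704 = 6*√5214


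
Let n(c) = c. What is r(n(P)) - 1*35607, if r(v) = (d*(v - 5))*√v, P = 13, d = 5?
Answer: -35607 + 40*√13 ≈ -35463.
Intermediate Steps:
r(v) = √v*(-25 + 5*v) (r(v) = (5*(v - 5))*√v = (5*(-5 + v))*√v = (-25 + 5*v)*√v = √v*(-25 + 5*v))
r(n(P)) - 1*35607 = 5*√13*(-5 + 13) - 1*35607 = 5*√13*8 - 35607 = 40*√13 - 35607 = -35607 + 40*√13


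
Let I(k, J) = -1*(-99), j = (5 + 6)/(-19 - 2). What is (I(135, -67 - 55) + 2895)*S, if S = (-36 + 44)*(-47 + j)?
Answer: -7968032/7 ≈ -1.1383e+6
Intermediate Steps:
j = -11/21 (j = 11/(-21) = 11*(-1/21) = -11/21 ≈ -0.52381)
I(k, J) = 99
S = -7984/21 (S = (-36 + 44)*(-47 - 11/21) = 8*(-998/21) = -7984/21 ≈ -380.19)
(I(135, -67 - 55) + 2895)*S = (99 + 2895)*(-7984/21) = 2994*(-7984/21) = -7968032/7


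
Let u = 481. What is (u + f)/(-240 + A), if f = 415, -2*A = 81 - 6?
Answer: -1792/555 ≈ -3.2288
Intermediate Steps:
A = -75/2 (A = -(81 - 6)/2 = -½*75 = -75/2 ≈ -37.500)
(u + f)/(-240 + A) = (481 + 415)/(-240 - 75/2) = 896/(-555/2) = 896*(-2/555) = -1792/555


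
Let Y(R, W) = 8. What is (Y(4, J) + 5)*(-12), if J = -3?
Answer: -156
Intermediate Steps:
(Y(4, J) + 5)*(-12) = (8 + 5)*(-12) = 13*(-12) = -156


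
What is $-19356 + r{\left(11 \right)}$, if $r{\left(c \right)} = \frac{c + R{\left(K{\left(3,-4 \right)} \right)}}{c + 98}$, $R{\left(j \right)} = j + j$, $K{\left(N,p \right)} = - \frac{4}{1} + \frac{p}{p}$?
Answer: $- \frac{2109799}{109} \approx -19356.0$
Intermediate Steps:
$K{\left(N,p \right)} = -3$ ($K{\left(N,p \right)} = \left(-4\right) 1 + 1 = -4 + 1 = -3$)
$R{\left(j \right)} = 2 j$
$r{\left(c \right)} = \frac{-6 + c}{98 + c}$ ($r{\left(c \right)} = \frac{c + 2 \left(-3\right)}{c + 98} = \frac{c - 6}{98 + c} = \frac{-6 + c}{98 + c}$)
$-19356 + r{\left(11 \right)} = -19356 + \frac{-6 + 11}{98 + 11} = -19356 + \frac{1}{109} \cdot 5 = -19356 + \frac{5}{109} = - \frac{2109799}{109}$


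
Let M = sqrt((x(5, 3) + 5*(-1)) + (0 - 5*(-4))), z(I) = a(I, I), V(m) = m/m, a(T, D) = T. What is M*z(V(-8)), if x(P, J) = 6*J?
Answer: sqrt(33) ≈ 5.7446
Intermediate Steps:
V(m) = 1
z(I) = I
M = sqrt(33) (M = sqrt((6*3 + 5*(-1)) + (0 - 5*(-4))) = sqrt((18 - 5) + (0 + 20)) = sqrt(13 + 20) = sqrt(33) ≈ 5.7446)
M*z(V(-8)) = sqrt(33)*1 = sqrt(33)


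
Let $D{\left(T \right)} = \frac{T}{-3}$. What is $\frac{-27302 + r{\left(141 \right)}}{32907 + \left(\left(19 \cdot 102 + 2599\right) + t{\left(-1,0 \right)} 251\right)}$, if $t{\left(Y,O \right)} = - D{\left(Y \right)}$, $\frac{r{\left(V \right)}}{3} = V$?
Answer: $- \frac{80637}{112081} \approx -0.71945$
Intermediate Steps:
$D{\left(T \right)} = - \frac{T}{3}$ ($D{\left(T \right)} = T \left(- \frac{1}{3}\right) = - \frac{T}{3}$)
$r{\left(V \right)} = 3 V$
$t{\left(Y,O \right)} = \frac{Y}{3}$ ($t{\left(Y,O \right)} = - \frac{\left(-1\right) Y}{3} = \frac{Y}{3}$)
$\frac{-27302 + r{\left(141 \right)}}{32907 + \left(\left(19 \cdot 102 + 2599\right) + t{\left(-1,0 \right)} 251\right)} = \frac{-27302 + 3 \cdot 141}{32907 + \left(\left(19 \cdot 102 + 2599\right) + \frac{1}{3} \left(-1\right) 251\right)} = \frac{-27302 + 423}{32907 + \left(\left(1938 + 2599\right) - \frac{251}{3}\right)} = - \frac{26879}{32907 + \left(4537 - \frac{251}{3}\right)} = - \frac{26879}{32907 + \frac{13360}{3}} = - \frac{26879}{\frac{112081}{3}} = \left(-26879\right) \frac{3}{112081} = - \frac{80637}{112081}$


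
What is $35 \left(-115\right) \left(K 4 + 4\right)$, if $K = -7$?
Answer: $96600$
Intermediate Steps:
$35 \left(-115\right) \left(K 4 + 4\right) = 35 \left(-115\right) \left(\left(-7\right) 4 + 4\right) = - 4025 \left(-28 + 4\right) = \left(-4025\right) \left(-24\right) = 96600$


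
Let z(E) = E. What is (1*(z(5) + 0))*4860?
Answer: 24300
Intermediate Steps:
(1*(z(5) + 0))*4860 = (1*(5 + 0))*4860 = (1*5)*4860 = 5*4860 = 24300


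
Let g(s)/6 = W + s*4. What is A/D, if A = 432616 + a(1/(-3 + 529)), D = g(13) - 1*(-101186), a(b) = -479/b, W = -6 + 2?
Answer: 90331/50737 ≈ 1.7804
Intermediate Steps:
W = -4
g(s) = -24 + 24*s (g(s) = 6*(-4 + s*4) = 6*(-4 + 4*s) = -24 + 24*s)
D = 101474 (D = (-24 + 24*13) - 1*(-101186) = (-24 + 312) + 101186 = 288 + 101186 = 101474)
A = 180662 (A = 432616 - 479/(1/(-3 + 529)) = 432616 - 479/(1/526) = 432616 - 479/1/526 = 432616 - 479*526 = 432616 - 251954 = 180662)
A/D = 180662/101474 = 180662*(1/101474) = 90331/50737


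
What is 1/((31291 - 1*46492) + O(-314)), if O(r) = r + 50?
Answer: -1/15465 ≈ -6.4662e-5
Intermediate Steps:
O(r) = 50 + r
1/((31291 - 1*46492) + O(-314)) = 1/((31291 - 1*46492) + (50 - 314)) = 1/((31291 - 46492) - 264) = 1/(-15201 - 264) = 1/(-15465) = -1/15465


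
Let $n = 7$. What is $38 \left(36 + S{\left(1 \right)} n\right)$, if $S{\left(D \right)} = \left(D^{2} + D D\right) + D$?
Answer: $2166$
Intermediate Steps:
$S{\left(D \right)} = D + 2 D^{2}$ ($S{\left(D \right)} = \left(D^{2} + D^{2}\right) + D = 2 D^{2} + D = D + 2 D^{2}$)
$38 \left(36 + S{\left(1 \right)} n\right) = 38 \left(36 + 1 \left(1 + 2 \cdot 1\right) 7\right) = 38 \left(36 + 1 \left(1 + 2\right) 7\right) = 38 \left(36 + 1 \cdot 3 \cdot 7\right) = 38 \left(36 + 3 \cdot 7\right) = 38 \left(36 + 21\right) = 38 \cdot 57 = 2166$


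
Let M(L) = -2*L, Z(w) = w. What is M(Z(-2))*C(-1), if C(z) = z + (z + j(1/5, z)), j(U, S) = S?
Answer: -12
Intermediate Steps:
C(z) = 3*z (C(z) = z + (z + z) = z + 2*z = 3*z)
M(Z(-2))*C(-1) = (-2*(-2))*(3*(-1)) = 4*(-3) = -12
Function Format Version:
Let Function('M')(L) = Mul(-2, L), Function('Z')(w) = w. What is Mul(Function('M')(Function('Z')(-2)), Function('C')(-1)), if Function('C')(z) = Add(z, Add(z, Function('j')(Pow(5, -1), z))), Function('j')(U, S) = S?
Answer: -12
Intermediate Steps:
Function('C')(z) = Mul(3, z) (Function('C')(z) = Add(z, Add(z, z)) = Add(z, Mul(2, z)) = Mul(3, z))
Mul(Function('M')(Function('Z')(-2)), Function('C')(-1)) = Mul(Mul(-2, -2), Mul(3, -1)) = Mul(4, -3) = -12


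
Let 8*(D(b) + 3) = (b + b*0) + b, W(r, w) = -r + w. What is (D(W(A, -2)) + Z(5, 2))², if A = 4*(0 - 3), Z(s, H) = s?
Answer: 81/4 ≈ 20.250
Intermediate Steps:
A = -12 (A = 4*(-3) = -12)
W(r, w) = w - r
D(b) = -3 + b/4 (D(b) = -3 + ((b + b*0) + b)/8 = -3 + ((b + 0) + b)/8 = -3 + (b + b)/8 = -3 + (2*b)/8 = -3 + b/4)
(D(W(A, -2)) + Z(5, 2))² = ((-3 + (-2 - 1*(-12))/4) + 5)² = ((-3 + (-2 + 12)/4) + 5)² = ((-3 + (¼)*10) + 5)² = ((-3 + 5/2) + 5)² = (-½ + 5)² = (9/2)² = 81/4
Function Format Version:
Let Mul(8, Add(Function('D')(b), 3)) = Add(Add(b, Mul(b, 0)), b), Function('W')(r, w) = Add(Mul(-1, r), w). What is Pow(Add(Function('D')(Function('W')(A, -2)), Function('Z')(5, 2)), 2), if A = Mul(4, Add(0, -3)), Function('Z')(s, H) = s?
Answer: Rational(81, 4) ≈ 20.250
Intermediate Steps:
A = -12 (A = Mul(4, -3) = -12)
Function('W')(r, w) = Add(w, Mul(-1, r))
Function('D')(b) = Add(-3, Mul(Rational(1, 4), b)) (Function('D')(b) = Add(-3, Mul(Rational(1, 8), Add(Add(b, Mul(b, 0)), b))) = Add(-3, Mul(Rational(1, 8), Add(Add(b, 0), b))) = Add(-3, Mul(Rational(1, 8), Add(b, b))) = Add(-3, Mul(Rational(1, 8), Mul(2, b))) = Add(-3, Mul(Rational(1, 4), b)))
Pow(Add(Function('D')(Function('W')(A, -2)), Function('Z')(5, 2)), 2) = Pow(Add(Add(-3, Mul(Rational(1, 4), Add(-2, Mul(-1, -12)))), 5), 2) = Pow(Add(Add(-3, Mul(Rational(1, 4), Add(-2, 12))), 5), 2) = Pow(Add(Add(-3, Mul(Rational(1, 4), 10)), 5), 2) = Pow(Add(Add(-3, Rational(5, 2)), 5), 2) = Pow(Add(Rational(-1, 2), 5), 2) = Pow(Rational(9, 2), 2) = Rational(81, 4)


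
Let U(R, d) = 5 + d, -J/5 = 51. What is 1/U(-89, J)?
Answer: -1/250 ≈ -0.0040000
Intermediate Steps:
J = -255 (J = -5*51 = -255)
1/U(-89, J) = 1/(5 - 255) = 1/(-250) = -1/250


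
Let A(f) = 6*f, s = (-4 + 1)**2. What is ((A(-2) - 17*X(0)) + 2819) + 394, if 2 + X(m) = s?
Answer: 3082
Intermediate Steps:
s = 9 (s = (-3)**2 = 9)
X(m) = 7 (X(m) = -2 + 9 = 7)
((A(-2) - 17*X(0)) + 2819) + 394 = ((6*(-2) - 17*7) + 2819) + 394 = ((-12 - 119) + 2819) + 394 = (-131 + 2819) + 394 = 2688 + 394 = 3082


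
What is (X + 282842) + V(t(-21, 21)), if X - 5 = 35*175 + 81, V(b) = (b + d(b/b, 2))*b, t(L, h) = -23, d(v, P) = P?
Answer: 289536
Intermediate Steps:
V(b) = b*(2 + b) (V(b) = (b + 2)*b = (2 + b)*b = b*(2 + b))
X = 6211 (X = 5 + (35*175 + 81) = 5 + (6125 + 81) = 5 + 6206 = 6211)
(X + 282842) + V(t(-21, 21)) = (6211 + 282842) - 23*(2 - 23) = 289053 - 23*(-21) = 289053 + 483 = 289536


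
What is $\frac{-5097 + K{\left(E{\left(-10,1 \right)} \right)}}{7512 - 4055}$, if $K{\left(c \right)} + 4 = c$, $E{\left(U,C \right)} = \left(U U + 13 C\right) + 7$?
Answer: $- \frac{4981}{3457} \approx -1.4408$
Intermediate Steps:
$E{\left(U,C \right)} = 7 + U^{2} + 13 C$ ($E{\left(U,C \right)} = \left(U^{2} + 13 C\right) + 7 = 7 + U^{2} + 13 C$)
$K{\left(c \right)} = -4 + c$
$\frac{-5097 + K{\left(E{\left(-10,1 \right)} \right)}}{7512 - 4055} = \frac{-5097 + \left(-4 + \left(7 + \left(-10\right)^{2} + 13 \cdot 1\right)\right)}{7512 - 4055} = \frac{-5097 + \left(-4 + \left(7 + 100 + 13\right)\right)}{3457} = \left(-5097 + \left(-4 + 120\right)\right) \frac{1}{3457} = \left(-5097 + 116\right) \frac{1}{3457} = \left(-4981\right) \frac{1}{3457} = - \frac{4981}{3457}$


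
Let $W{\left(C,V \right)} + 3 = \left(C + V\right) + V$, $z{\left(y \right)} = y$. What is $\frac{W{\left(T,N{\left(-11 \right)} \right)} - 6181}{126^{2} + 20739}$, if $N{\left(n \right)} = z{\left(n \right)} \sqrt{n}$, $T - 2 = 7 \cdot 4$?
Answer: $- \frac{6154}{36615} - \frac{22 i \sqrt{11}}{36615} \approx -0.16807 - 0.0019928 i$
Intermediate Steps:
$T = 30$ ($T = 2 + 7 \cdot 4 = 2 + 28 = 30$)
$N{\left(n \right)} = n^{\frac{3}{2}}$ ($N{\left(n \right)} = n \sqrt{n} = n^{\frac{3}{2}}$)
$W{\left(C,V \right)} = -3 + C + 2 V$ ($W{\left(C,V \right)} = -3 + \left(\left(C + V\right) + V\right) = -3 + \left(C + 2 V\right) = -3 + C + 2 V$)
$\frac{W{\left(T,N{\left(-11 \right)} \right)} - 6181}{126^{2} + 20739} = \frac{\left(-3 + 30 + 2 \left(-11\right)^{\frac{3}{2}}\right) - 6181}{126^{2} + 20739} = \frac{\left(-3 + 30 + 2 \left(- 11 i \sqrt{11}\right)\right) - 6181}{15876 + 20739} = \frac{\left(-3 + 30 - 22 i \sqrt{11}\right) - 6181}{36615} = \left(\left(27 - 22 i \sqrt{11}\right) - 6181\right) \frac{1}{36615} = \left(-6154 - 22 i \sqrt{11}\right) \frac{1}{36615} = - \frac{6154}{36615} - \frac{22 i \sqrt{11}}{36615}$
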